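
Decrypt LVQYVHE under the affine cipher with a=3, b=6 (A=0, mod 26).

TFMGFJI

The inverse of 3 mod 26 is 9, since 3·9=27≡1. Apply D(y)=9·(y−6) mod 26:
L(11): 9·(11−6)=45≡19 → T
V(21): 9·(21−6)=135≡5 → F
Q(16): 9·(16−6)=90≡12 → M
Y(24): 9·(24−6)=162≡6 → G
V(21): 9·(21−6)=135≡5 → F
H(7): 9·(7−6)=9 → J
E(4): 9·(4−6)=-18≡8 → I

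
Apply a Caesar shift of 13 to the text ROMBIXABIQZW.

EBZOVKNOVDMJ

R(17): 17+13=30≡4 → E
O(14): 14+13=27≡1 → B
M(12): 12+13=25 → Z
B(1): 1+13=14 → O
I(8): 8+13=21 → V
X(23): 23+13=36≡10 → K
A(0): 0+13=13 → N
B(1): 1+13=14 → O
I(8): 8+13=21 → V
Q(16): 16+13=29≡3 → D
Z(25): 25+13=38≡12 → M
W(22): 22+13=35≡9 → J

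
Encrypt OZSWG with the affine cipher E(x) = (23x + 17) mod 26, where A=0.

O(14): 23·14+17=339≡1 → B
Z(25): 23·25+17=592≡20 → U
S(18): 23·18+17=431≡15 → P
W(22): 23·22+17=523≡3 → D
G(6): 23·6+17=155≡25 → Z

BUPDZ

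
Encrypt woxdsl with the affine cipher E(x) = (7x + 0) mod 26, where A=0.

yufvwz

w(22): 7·22+0=154≡24 → y
o(14): 7·14+0=98≡20 → u
x(23): 7·23+0=161≡5 → f
d(3): 7·3+0=21 → v
s(18): 7·18+0=126≡22 → w
l(11): 7·11+0=77≡25 → z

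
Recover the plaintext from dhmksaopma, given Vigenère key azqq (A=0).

Repeat the key across the ciphertext: azqqazqqaz
d(3)−a(0): 3 → d
h(7)−z(25): -18≡8 → i
m(12)−q(16): -4≡22 → w
k(10)−q(16): -6≡20 → u
s(18)−a(0): 18 → s
a(0)−z(25): -25≡1 → b
o(14)−q(16): -2≡24 → y
p(15)−q(16): -1≡25 → z
m(12)−a(0): 12 → m
a(0)−z(25): -25≡1 → b

diwusbyzmb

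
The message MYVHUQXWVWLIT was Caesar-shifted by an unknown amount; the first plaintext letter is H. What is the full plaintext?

From the crib: M(12)−H(7)=5, so the shift is 5.
Subtract 5 from each ciphertext letter:
M(12): 12−5=7 → H
Y(24): 24−5=19 → T
V(21): 21−5=16 → Q
H(7): 7−5=2 → C
U(20): 20−5=15 → P
Q(16): 16−5=11 → L
X(23): 23−5=18 → S
W(22): 22−5=17 → R
V(21): 21−5=16 → Q
W(22): 22−5=17 → R
L(11): 11−5=6 → G
I(8): 8−5=3 → D
T(19): 19−5=14 → O

HTQCPLSRQRGDO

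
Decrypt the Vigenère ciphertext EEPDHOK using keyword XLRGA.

HTYXHRZ

Repeat the key across the ciphertext: XLRGAXL
E(4)−X(23): -19≡7 → H
E(4)−L(11): -7≡19 → T
P(15)−R(17): -2≡24 → Y
D(3)−G(6): -3≡23 → X
H(7)−A(0): 7 → H
O(14)−X(23): -9≡17 → R
K(10)−L(11): -1≡25 → Z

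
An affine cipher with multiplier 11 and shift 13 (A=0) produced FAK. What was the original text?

ENV

The inverse of 11 mod 26 is 19, since 11·19=209≡1. Apply D(y)=19·(y−13) mod 26:
F(5): 19·(5−13)=-152≡4 → E
A(0): 19·(0−13)=-247≡13 → N
K(10): 19·(10−13)=-57≡21 → V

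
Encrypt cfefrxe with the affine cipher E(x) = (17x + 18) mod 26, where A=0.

azizvti

c(2): 17·2+18=52≡0 → a
f(5): 17·5+18=103≡25 → z
e(4): 17·4+18=86≡8 → i
f(5): 17·5+18=103≡25 → z
r(17): 17·17+18=307≡21 → v
x(23): 17·23+18=409≡19 → t
e(4): 17·4+18=86≡8 → i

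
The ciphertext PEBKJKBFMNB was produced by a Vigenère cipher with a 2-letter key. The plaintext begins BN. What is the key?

OR

Subtract each crib letter from the matching ciphertext letter (mod 26):
P(15)−B(1)=14 → O
E(4)−N(13)=-9≡17 → R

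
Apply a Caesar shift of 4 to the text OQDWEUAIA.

SUHAIYEME

O(14): 14+4=18 → S
Q(16): 16+4=20 → U
D(3): 3+4=7 → H
W(22): 22+4=26≡0 → A
E(4): 4+4=8 → I
U(20): 20+4=24 → Y
A(0): 0+4=4 → E
I(8): 8+4=12 → M
A(0): 0+4=4 → E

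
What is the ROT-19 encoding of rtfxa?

r(17): 17+19=36≡10 → k
t(19): 19+19=38≡12 → m
f(5): 5+19=24 → y
x(23): 23+19=42≡16 → q
a(0): 0+19=19 → t

kmyqt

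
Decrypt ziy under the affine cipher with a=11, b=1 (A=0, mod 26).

The inverse of 11 mod 26 is 19, since 11·19=209≡1. Apply D(y)=19·(y−1) mod 26:
z(25): 19·(25−1)=456≡14 → o
i(8): 19·(8−1)=133≡3 → d
y(24): 19·(24−1)=437≡21 → v

odv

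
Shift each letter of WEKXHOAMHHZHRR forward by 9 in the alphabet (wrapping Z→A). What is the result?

W(22): 22+9=31≡5 → F
E(4): 4+9=13 → N
K(10): 10+9=19 → T
X(23): 23+9=32≡6 → G
H(7): 7+9=16 → Q
O(14): 14+9=23 → X
A(0): 0+9=9 → J
M(12): 12+9=21 → V
H(7): 7+9=16 → Q
H(7): 7+9=16 → Q
Z(25): 25+9=34≡8 → I
H(7): 7+9=16 → Q
R(17): 17+9=26≡0 → A
R(17): 17+9=26≡0 → A

FNTGQXJVQQIQAA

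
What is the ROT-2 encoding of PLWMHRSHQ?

P(15): 15+2=17 → R
L(11): 11+2=13 → N
W(22): 22+2=24 → Y
M(12): 12+2=14 → O
H(7): 7+2=9 → J
R(17): 17+2=19 → T
S(18): 18+2=20 → U
H(7): 7+2=9 → J
Q(16): 16+2=18 → S

RNYOJTUJS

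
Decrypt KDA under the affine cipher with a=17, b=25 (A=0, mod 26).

The inverse of 17 mod 26 is 23, since 17·23=391≡1. Apply D(y)=23·(y−25) mod 26:
K(10): 23·(10−25)=-345≡19 → T
D(3): 23·(3−25)=-506≡14 → O
A(0): 23·(0−25)=-575≡23 → X

TOX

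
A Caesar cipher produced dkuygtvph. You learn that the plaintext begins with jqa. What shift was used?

From the crib: d(3)−j(9)=-6≡20, so the shift is 20.

20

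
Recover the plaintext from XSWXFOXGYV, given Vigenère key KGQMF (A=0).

Repeat the key across the ciphertext: KGQMFKGQMF
X(23)−K(10): 13 → N
S(18)−G(6): 12 → M
W(22)−Q(16): 6 → G
X(23)−M(12): 11 → L
F(5)−F(5): 0 → A
O(14)−K(10): 4 → E
X(23)−G(6): 17 → R
G(6)−Q(16): -10≡16 → Q
Y(24)−M(12): 12 → M
V(21)−F(5): 16 → Q

NMGLAERQMQ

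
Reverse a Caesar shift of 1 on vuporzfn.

utonqyem

v(21): 21−1=20 → u
u(20): 20−1=19 → t
p(15): 15−1=14 → o
o(14): 14−1=13 → n
r(17): 17−1=16 → q
z(25): 25−1=24 → y
f(5): 5−1=4 → e
n(13): 13−1=12 → m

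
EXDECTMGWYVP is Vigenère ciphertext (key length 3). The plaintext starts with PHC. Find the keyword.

Subtract each crib letter from the matching ciphertext letter (mod 26):
E(4)−P(15)=-11≡15 → P
X(23)−H(7)=16 → Q
D(3)−C(2)=1 → B

PQB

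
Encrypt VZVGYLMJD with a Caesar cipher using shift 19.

V(21): 21+19=40≡14 → O
Z(25): 25+19=44≡18 → S
V(21): 21+19=40≡14 → O
G(6): 6+19=25 → Z
Y(24): 24+19=43≡17 → R
L(11): 11+19=30≡4 → E
M(12): 12+19=31≡5 → F
J(9): 9+19=28≡2 → C
D(3): 3+19=22 → W

OSOZREFCW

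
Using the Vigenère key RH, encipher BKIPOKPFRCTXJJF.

SRZWFRGMIJKEAQW

Repeat the key across the message: RHRHRHRHRHRHRHR
B(1)+R(17): 18 → S
K(10)+H(7): 17 → R
I(8)+R(17): 25 → Z
P(15)+H(7): 22 → W
O(14)+R(17): 31≡5 → F
K(10)+H(7): 17 → R
P(15)+R(17): 32≡6 → G
F(5)+H(7): 12 → M
R(17)+R(17): 34≡8 → I
C(2)+H(7): 9 → J
T(19)+R(17): 36≡10 → K
X(23)+H(7): 30≡4 → E
J(9)+R(17): 26≡0 → A
J(9)+H(7): 16 → Q
F(5)+R(17): 22 → W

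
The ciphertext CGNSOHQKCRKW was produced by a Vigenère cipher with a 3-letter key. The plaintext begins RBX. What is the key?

Subtract each crib letter from the matching ciphertext letter (mod 26):
C(2)−R(17)=-15≡11 → L
G(6)−B(1)=5 → F
N(13)−X(23)=-10≡16 → Q

LFQ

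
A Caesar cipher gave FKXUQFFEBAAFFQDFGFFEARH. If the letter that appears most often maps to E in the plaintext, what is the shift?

The most frequent ciphertext letter is F (appears 8 times).
F is position 5; E is position 4.
Shift = 1.

1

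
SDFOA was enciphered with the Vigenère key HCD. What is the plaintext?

Repeat the key across the ciphertext: HCDHC
S(18)−H(7): 11 → L
D(3)−C(2): 1 → B
F(5)−D(3): 2 → C
O(14)−H(7): 7 → H
A(0)−C(2): -2≡24 → Y

LBCHY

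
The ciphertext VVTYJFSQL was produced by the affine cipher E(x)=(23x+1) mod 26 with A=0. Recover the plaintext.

CCUBGQDVO

The inverse of 23 mod 26 is 17, since 23·17=391≡1. Apply D(y)=17·(y−1) mod 26:
V(21): 17·(21−1)=340≡2 → C
V(21): 17·(21−1)=340≡2 → C
T(19): 17·(19−1)=306≡20 → U
Y(24): 17·(24−1)=391≡1 → B
J(9): 17·(9−1)=136≡6 → G
F(5): 17·(5−1)=68≡16 → Q
S(18): 17·(18−1)=289≡3 → D
Q(16): 17·(16−1)=255≡21 → V
L(11): 17·(11−1)=170≡14 → O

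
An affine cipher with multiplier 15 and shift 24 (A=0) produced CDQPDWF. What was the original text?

CJWPJMX

The inverse of 15 mod 26 is 7, since 15·7=105≡1. Apply D(y)=7·(y−24) mod 26:
C(2): 7·(2−24)=-154≡2 → C
D(3): 7·(3−24)=-147≡9 → J
Q(16): 7·(16−24)=-56≡22 → W
P(15): 7·(15−24)=-63≡15 → P
D(3): 7·(3−24)=-147≡9 → J
W(22): 7·(22−24)=-14≡12 → M
F(5): 7·(5−24)=-133≡23 → X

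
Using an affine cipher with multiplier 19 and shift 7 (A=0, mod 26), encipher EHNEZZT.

FKUFOOE

E(4): 19·4+7=83≡5 → F
H(7): 19·7+7=140≡10 → K
N(13): 19·13+7=254≡20 → U
E(4): 19·4+7=83≡5 → F
Z(25): 19·25+7=482≡14 → O
Z(25): 19·25+7=482≡14 → O
T(19): 19·19+7=368≡4 → E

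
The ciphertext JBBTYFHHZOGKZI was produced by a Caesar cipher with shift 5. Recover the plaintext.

EWWOTACCUJBFUD

J(9): 9−5=4 → E
B(1): 1−5=-4≡22 → W
B(1): 1−5=-4≡22 → W
T(19): 19−5=14 → O
Y(24): 24−5=19 → T
F(5): 5−5=0 → A
H(7): 7−5=2 → C
H(7): 7−5=2 → C
Z(25): 25−5=20 → U
O(14): 14−5=9 → J
G(6): 6−5=1 → B
K(10): 10−5=5 → F
Z(25): 25−5=20 → U
I(8): 8−5=3 → D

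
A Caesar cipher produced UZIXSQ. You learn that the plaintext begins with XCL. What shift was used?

23

From the crib: U(20)−X(23)=-3≡23, so the shift is 23.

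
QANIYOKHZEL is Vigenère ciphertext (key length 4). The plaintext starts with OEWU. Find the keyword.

Subtract each crib letter from the matching ciphertext letter (mod 26):
Q(16)−O(14)=2 → C
A(0)−E(4)=-4≡22 → W
N(13)−W(22)=-9≡17 → R
I(8)−U(20)=-12≡14 → O

CWRO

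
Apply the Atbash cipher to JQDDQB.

J(9) → Q(16)
Q(16) → J(9)
D(3) → W(22)
D(3) → W(22)
Q(16) → J(9)
B(1) → Y(24)

QJWWJY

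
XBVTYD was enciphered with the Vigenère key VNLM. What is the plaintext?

COKHDQ

Repeat the key across the ciphertext: VNLMVN
X(23)−V(21): 2 → C
B(1)−N(13): -12≡14 → O
V(21)−L(11): 10 → K
T(19)−M(12): 7 → H
Y(24)−V(21): 3 → D
D(3)−N(13): -10≡16 → Q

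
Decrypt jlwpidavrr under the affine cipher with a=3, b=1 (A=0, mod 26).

umhwlsryoo

The inverse of 3 mod 26 is 9, since 3·9=27≡1. Apply D(y)=9·(y−1) mod 26:
j(9): 9·(9−1)=72≡20 → u
l(11): 9·(11−1)=90≡12 → m
w(22): 9·(22−1)=189≡7 → h
p(15): 9·(15−1)=126≡22 → w
i(8): 9·(8−1)=63≡11 → l
d(3): 9·(3−1)=18 → s
a(0): 9·(0−1)=-9≡17 → r
v(21): 9·(21−1)=180≡24 → y
r(17): 9·(17−1)=144≡14 → o
r(17): 9·(17−1)=144≡14 → o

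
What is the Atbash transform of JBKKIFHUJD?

QYPPRUSFQW

J(9) → Q(16)
B(1) → Y(24)
K(10) → P(15)
K(10) → P(15)
I(8) → R(17)
F(5) → U(20)
H(7) → S(18)
U(20) → F(5)
J(9) → Q(16)
D(3) → W(22)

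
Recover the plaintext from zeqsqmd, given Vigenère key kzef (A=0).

pfmngnz

Repeat the key across the ciphertext: kzefkze
z(25)−k(10): 15 → p
e(4)−z(25): -21≡5 → f
q(16)−e(4): 12 → m
s(18)−f(5): 13 → n
q(16)−k(10): 6 → g
m(12)−z(25): -13≡13 → n
d(3)−e(4): -1≡25 → z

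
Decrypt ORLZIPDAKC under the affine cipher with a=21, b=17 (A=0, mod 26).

The inverse of 21 mod 26 is 5, since 21·5=105≡1. Apply D(y)=5·(y−17) mod 26:
O(14): 5·(14−17)=-15≡11 → L
R(17): 5·(17−17)=0 → A
L(11): 5·(11−17)=-30≡22 → W
Z(25): 5·(25−17)=40≡14 → O
I(8): 5·(8−17)=-45≡7 → H
P(15): 5·(15−17)=-10≡16 → Q
D(3): 5·(3−17)=-70≡8 → I
A(0): 5·(0−17)=-85≡19 → T
K(10): 5·(10−17)=-35≡17 → R
C(2): 5·(2−17)=-75≡3 → D

LAWOHQITRD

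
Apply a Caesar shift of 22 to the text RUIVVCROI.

NQERRYNKE

R(17): 17+22=39≡13 → N
U(20): 20+22=42≡16 → Q
I(8): 8+22=30≡4 → E
V(21): 21+22=43≡17 → R
V(21): 21+22=43≡17 → R
C(2): 2+22=24 → Y
R(17): 17+22=39≡13 → N
O(14): 14+22=36≡10 → K
I(8): 8+22=30≡4 → E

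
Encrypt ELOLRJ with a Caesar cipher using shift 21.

E(4): 4+21=25 → Z
L(11): 11+21=32≡6 → G
O(14): 14+21=35≡9 → J
L(11): 11+21=32≡6 → G
R(17): 17+21=38≡12 → M
J(9): 9+21=30≡4 → E

ZGJGME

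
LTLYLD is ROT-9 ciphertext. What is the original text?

L(11): 11−9=2 → C
T(19): 19−9=10 → K
L(11): 11−9=2 → C
Y(24): 24−9=15 → P
L(11): 11−9=2 → C
D(3): 3−9=-6≡20 → U

CKCPCU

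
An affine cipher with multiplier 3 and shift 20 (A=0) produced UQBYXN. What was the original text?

AQLKBP

The inverse of 3 mod 26 is 9, since 3·9=27≡1. Apply D(y)=9·(y−20) mod 26:
U(20): 9·(20−20)=0 → A
Q(16): 9·(16−20)=-36≡16 → Q
B(1): 9·(1−20)=-171≡11 → L
Y(24): 9·(24−20)=36≡10 → K
X(23): 9·(23−20)=27≡1 → B
N(13): 9·(13−20)=-63≡15 → P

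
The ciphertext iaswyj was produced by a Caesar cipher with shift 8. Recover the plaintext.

i(8): 8−8=0 → a
a(0): 0−8=-8≡18 → s
s(18): 18−8=10 → k
w(22): 22−8=14 → o
y(24): 24−8=16 → q
j(9): 9−8=1 → b

askoqb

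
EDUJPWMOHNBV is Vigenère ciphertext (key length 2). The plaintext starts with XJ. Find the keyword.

Subtract each crib letter from the matching ciphertext letter (mod 26):
E(4)−X(23)=-19≡7 → H
D(3)−J(9)=-6≡20 → U

HU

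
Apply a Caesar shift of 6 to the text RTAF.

XZGL

R(17): 17+6=23 → X
T(19): 19+6=25 → Z
A(0): 0+6=6 → G
F(5): 5+6=11 → L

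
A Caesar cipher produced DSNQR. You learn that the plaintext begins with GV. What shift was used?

From the crib: D(3)−G(6)=-3≡23, so the shift is 23.

23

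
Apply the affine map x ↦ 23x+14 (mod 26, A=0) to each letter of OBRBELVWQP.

YLPLCHDASV

O(14): 23·14+14=336≡24 → Y
B(1): 23·1+14=37≡11 → L
R(17): 23·17+14=405≡15 → P
B(1): 23·1+14=37≡11 → L
E(4): 23·4+14=106≡2 → C
L(11): 23·11+14=267≡7 → H
V(21): 23·21+14=497≡3 → D
W(22): 23·22+14=520≡0 → A
Q(16): 23·16+14=382≡18 → S
P(15): 23·15+14=359≡21 → V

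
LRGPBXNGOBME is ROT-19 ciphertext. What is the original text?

L(11): 11−19=-8≡18 → S
R(17): 17−19=-2≡24 → Y
G(6): 6−19=-13≡13 → N
P(15): 15−19=-4≡22 → W
B(1): 1−19=-18≡8 → I
X(23): 23−19=4 → E
N(13): 13−19=-6≡20 → U
G(6): 6−19=-13≡13 → N
O(14): 14−19=-5≡21 → V
B(1): 1−19=-18≡8 → I
M(12): 12−19=-7≡19 → T
E(4): 4−19=-15≡11 → L

SYNWIEUNVITL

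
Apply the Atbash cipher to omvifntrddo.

lnerumgiwwl

o(14) → l(11)
m(12) → n(13)
v(21) → e(4)
i(8) → r(17)
f(5) → u(20)
n(13) → m(12)
t(19) → g(6)
r(17) → i(8)
d(3) → w(22)
d(3) → w(22)
o(14) → l(11)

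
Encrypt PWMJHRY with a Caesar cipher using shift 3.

SZPMKUB

P(15): 15+3=18 → S
W(22): 22+3=25 → Z
M(12): 12+3=15 → P
J(9): 9+3=12 → M
H(7): 7+3=10 → K
R(17): 17+3=20 → U
Y(24): 24+3=27≡1 → B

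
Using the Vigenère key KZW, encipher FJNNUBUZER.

PIJXTXEYAB

Repeat the key across the message: KZWKZWKZWK
F(5)+K(10): 15 → P
J(9)+Z(25): 34≡8 → I
N(13)+W(22): 35≡9 → J
N(13)+K(10): 23 → X
U(20)+Z(25): 45≡19 → T
B(1)+W(22): 23 → X
U(20)+K(10): 30≡4 → E
Z(25)+Z(25): 50≡24 → Y
E(4)+W(22): 26≡0 → A
R(17)+K(10): 27≡1 → B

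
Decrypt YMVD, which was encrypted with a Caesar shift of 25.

Y(24): 24−25=-1≡25 → Z
M(12): 12−25=-13≡13 → N
V(21): 21−25=-4≡22 → W
D(3): 3−25=-22≡4 → E

ZNWE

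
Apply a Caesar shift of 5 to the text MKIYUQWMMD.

RPNDZVBRRI

M(12): 12+5=17 → R
K(10): 10+5=15 → P
I(8): 8+5=13 → N
Y(24): 24+5=29≡3 → D
U(20): 20+5=25 → Z
Q(16): 16+5=21 → V
W(22): 22+5=27≡1 → B
M(12): 12+5=17 → R
M(12): 12+5=17 → R
D(3): 3+5=8 → I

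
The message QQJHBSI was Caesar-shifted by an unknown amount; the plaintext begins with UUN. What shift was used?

22

From the crib: Q(16)−U(20)=-4≡22, so the shift is 22.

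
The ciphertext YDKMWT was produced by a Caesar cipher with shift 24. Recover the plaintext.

Y(24): 24−24=0 → A
D(3): 3−24=-21≡5 → F
K(10): 10−24=-14≡12 → M
M(12): 12−24=-12≡14 → O
W(22): 22−24=-2≡24 → Y
T(19): 19−24=-5≡21 → V

AFMOYV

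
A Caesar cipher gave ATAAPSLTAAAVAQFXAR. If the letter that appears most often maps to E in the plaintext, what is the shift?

The most frequent ciphertext letter is A (appears 8 times).
A is position 0; E is position 4.
Shift = -4≡22.

22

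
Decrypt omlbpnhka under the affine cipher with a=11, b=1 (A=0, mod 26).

The inverse of 11 mod 26 is 19, since 11·19=209≡1. Apply D(y)=19·(y−1) mod 26:
o(14): 19·(14−1)=247≡13 → n
m(12): 19·(12−1)=209≡1 → b
l(11): 19·(11−1)=190≡8 → i
b(1): 19·(1−1)=0 → a
p(15): 19·(15−1)=266≡6 → g
n(13): 19·(13−1)=228≡20 → u
h(7): 19·(7−1)=114≡10 → k
k(10): 19·(10−1)=171≡15 → p
a(0): 19·(0−1)=-19≡7 → h

nbiagukph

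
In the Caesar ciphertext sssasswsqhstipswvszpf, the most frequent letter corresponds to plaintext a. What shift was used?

18

The most frequent ciphertext letter is s (appears 9 times).
s is position 18; a is position 0.
Shift = 18.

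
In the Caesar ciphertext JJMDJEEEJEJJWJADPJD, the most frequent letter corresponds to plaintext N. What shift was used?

The most frequent ciphertext letter is J (appears 8 times).
J is position 9; N is position 13.
Shift = -4≡22.

22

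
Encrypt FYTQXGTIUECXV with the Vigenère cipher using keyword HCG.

Repeat the key across the message: HCGHCGHCGHCGH
F(5)+H(7): 12 → M
Y(24)+C(2): 26≡0 → A
T(19)+G(6): 25 → Z
Q(16)+H(7): 23 → X
X(23)+C(2): 25 → Z
G(6)+G(6): 12 → M
T(19)+H(7): 26≡0 → A
I(8)+C(2): 10 → K
U(20)+G(6): 26≡0 → A
E(4)+H(7): 11 → L
C(2)+C(2): 4 → E
X(23)+G(6): 29≡3 → D
V(21)+H(7): 28≡2 → C

MAZXZMAKALEDC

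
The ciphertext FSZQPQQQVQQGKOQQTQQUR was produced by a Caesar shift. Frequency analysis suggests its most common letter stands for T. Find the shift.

The most frequent ciphertext letter is Q (appears 10 times).
Q is position 16; T is position 19.
Shift = -3≡23.

23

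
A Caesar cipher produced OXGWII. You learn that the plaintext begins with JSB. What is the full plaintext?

JSBRDD

From the crib: O(14)−J(9)=5, so the shift is 5.
Subtract 5 from each ciphertext letter:
O(14): 14−5=9 → J
X(23): 23−5=18 → S
G(6): 6−5=1 → B
W(22): 22−5=17 → R
I(8): 8−5=3 → D
I(8): 8−5=3 → D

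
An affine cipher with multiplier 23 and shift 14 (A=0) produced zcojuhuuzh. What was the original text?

The inverse of 23 mod 26 is 17, since 23·17=391≡1. Apply D(y)=17·(y−14) mod 26:
z(25): 17·(25−14)=187≡5 → f
c(2): 17·(2−14)=-204≡4 → e
o(14): 17·(14−14)=0 → a
j(9): 17·(9−14)=-85≡19 → t
u(20): 17·(20−14)=102≡24 → y
h(7): 17·(7−14)=-119≡11 → l
u(20): 17·(20−14)=102≡24 → y
u(20): 17·(20−14)=102≡24 → y
z(25): 17·(25−14)=187≡5 → f
h(7): 17·(7−14)=-119≡11 → l

featylyyfl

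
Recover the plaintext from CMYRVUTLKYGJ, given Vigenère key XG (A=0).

Repeat the key across the ciphertext: XGXGXGXGXGXG
C(2)−X(23): -21≡5 → F
M(12)−G(6): 6 → G
Y(24)−X(23): 1 → B
R(17)−G(6): 11 → L
V(21)−X(23): -2≡24 → Y
U(20)−G(6): 14 → O
T(19)−X(23): -4≡22 → W
L(11)−G(6): 5 → F
K(10)−X(23): -13≡13 → N
Y(24)−G(6): 18 → S
G(6)−X(23): -17≡9 → J
J(9)−G(6): 3 → D

FGBLYOWFNSJD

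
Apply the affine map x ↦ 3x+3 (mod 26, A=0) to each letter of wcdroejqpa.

rjmctpezwd

w(22): 3·22+3=69≡17 → r
c(2): 3·2+3=9 → j
d(3): 3·3+3=12 → m
r(17): 3·17+3=54≡2 → c
o(14): 3·14+3=45≡19 → t
e(4): 3·4+3=15 → p
j(9): 3·9+3=30≡4 → e
q(16): 3·16+3=51≡25 → z
p(15): 3·15+3=48≡22 → w
a(0): 3·0+3=3 → d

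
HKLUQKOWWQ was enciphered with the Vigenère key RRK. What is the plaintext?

Repeat the key across the ciphertext: RRKRRKRRKR
H(7)−R(17): -10≡16 → Q
K(10)−R(17): -7≡19 → T
L(11)−K(10): 1 → B
U(20)−R(17): 3 → D
Q(16)−R(17): -1≡25 → Z
K(10)−K(10): 0 → A
O(14)−R(17): -3≡23 → X
W(22)−R(17): 5 → F
W(22)−K(10): 12 → M
Q(16)−R(17): -1≡25 → Z

QTBDZAXFMZ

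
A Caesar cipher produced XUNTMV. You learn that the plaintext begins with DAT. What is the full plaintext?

DATZSB

From the crib: X(23)−D(3)=20, so the shift is 20.
Subtract 20 from each ciphertext letter:
X(23): 23−20=3 → D
U(20): 20−20=0 → A
N(13): 13−20=-7≡19 → T
T(19): 19−20=-1≡25 → Z
M(12): 12−20=-8≡18 → S
V(21): 21−20=1 → B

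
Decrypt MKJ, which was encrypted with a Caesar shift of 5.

HFE

M(12): 12−5=7 → H
K(10): 10−5=5 → F
J(9): 9−5=4 → E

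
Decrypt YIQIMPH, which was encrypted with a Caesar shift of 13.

LVDVZCU

Y(24): 24−13=11 → L
I(8): 8−13=-5≡21 → V
Q(16): 16−13=3 → D
I(8): 8−13=-5≡21 → V
M(12): 12−13=-1≡25 → Z
P(15): 15−13=2 → C
H(7): 7−13=-6≡20 → U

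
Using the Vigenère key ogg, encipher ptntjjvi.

dzthppjo

Repeat the key across the message: oggoggog
p(15)+o(14): 29≡3 → d
t(19)+g(6): 25 → z
n(13)+g(6): 19 → t
t(19)+o(14): 33≡7 → h
j(9)+g(6): 15 → p
j(9)+g(6): 15 → p
v(21)+o(14): 35≡9 → j
i(8)+g(6): 14 → o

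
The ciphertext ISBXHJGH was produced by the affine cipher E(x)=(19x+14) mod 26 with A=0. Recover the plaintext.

The inverse of 19 mod 26 is 11, since 19·11=209≡1. Apply D(y)=11·(y−14) mod 26:
I(8): 11·(8−14)=-66≡12 → M
S(18): 11·(18−14)=44≡18 → S
B(1): 11·(1−14)=-143≡13 → N
X(23): 11·(23−14)=99≡21 → V
H(7): 11·(7−14)=-77≡1 → B
J(9): 11·(9−14)=-55≡23 → X
G(6): 11·(6−14)=-88≡16 → Q
H(7): 11·(7−14)=-77≡1 → B

MSNVBXQB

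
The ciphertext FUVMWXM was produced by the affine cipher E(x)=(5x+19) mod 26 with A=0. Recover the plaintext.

The inverse of 5 mod 26 is 21, since 5·21=105≡1. Apply D(y)=21·(y−19) mod 26:
F(5): 21·(5−19)=-294≡18 → S
U(20): 21·(20−19)=21 → V
V(21): 21·(21−19)=42≡16 → Q
M(12): 21·(12−19)=-147≡9 → J
W(22): 21·(22−19)=63≡11 → L
X(23): 21·(23−19)=84≡6 → G
M(12): 21·(12−19)=-147≡9 → J

SVQJLGJ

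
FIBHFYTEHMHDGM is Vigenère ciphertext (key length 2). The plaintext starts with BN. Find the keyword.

Subtract each crib letter from the matching ciphertext letter (mod 26):
F(5)−B(1)=4 → E
I(8)−N(13)=-5≡21 → V

EV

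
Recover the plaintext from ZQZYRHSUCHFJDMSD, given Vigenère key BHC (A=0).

YJXXKFRNAGYHCFQC

Repeat the key across the ciphertext: BHCBHCBHCBHCBHCB
Z(25)−B(1): 24 → Y
Q(16)−H(7): 9 → J
Z(25)−C(2): 23 → X
Y(24)−B(1): 23 → X
R(17)−H(7): 10 → K
H(7)−C(2): 5 → F
S(18)−B(1): 17 → R
U(20)−H(7): 13 → N
C(2)−C(2): 0 → A
H(7)−B(1): 6 → G
F(5)−H(7): -2≡24 → Y
J(9)−C(2): 7 → H
D(3)−B(1): 2 → C
M(12)−H(7): 5 → F
S(18)−C(2): 16 → Q
D(3)−B(1): 2 → C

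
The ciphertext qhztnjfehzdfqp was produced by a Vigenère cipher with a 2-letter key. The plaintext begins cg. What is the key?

ob

Subtract each crib letter from the matching ciphertext letter (mod 26):
q(16)−c(2)=14 → o
h(7)−g(6)=1 → b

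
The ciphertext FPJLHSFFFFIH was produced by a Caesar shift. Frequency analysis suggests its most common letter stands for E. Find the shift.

The most frequent ciphertext letter is F (appears 5 times).
F is position 5; E is position 4.
Shift = 1.

1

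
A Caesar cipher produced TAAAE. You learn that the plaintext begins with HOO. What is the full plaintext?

HOOOS

From the crib: T(19)−H(7)=12, so the shift is 12.
Subtract 12 from each ciphertext letter:
T(19): 19−12=7 → H
A(0): 0−12=-12≡14 → O
A(0): 0−12=-12≡14 → O
A(0): 0−12=-12≡14 → O
E(4): 4−12=-8≡18 → S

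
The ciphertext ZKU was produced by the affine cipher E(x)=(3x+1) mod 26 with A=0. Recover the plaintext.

The inverse of 3 mod 26 is 9, since 3·9=27≡1. Apply D(y)=9·(y−1) mod 26:
Z(25): 9·(25−1)=216≡8 → I
K(10): 9·(10−1)=81≡3 → D
U(20): 9·(20−1)=171≡15 → P

IDP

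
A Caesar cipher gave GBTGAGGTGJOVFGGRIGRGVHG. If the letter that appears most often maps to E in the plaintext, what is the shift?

2

The most frequent ciphertext letter is G (appears 10 times).
G is position 6; E is position 4.
Shift = 2.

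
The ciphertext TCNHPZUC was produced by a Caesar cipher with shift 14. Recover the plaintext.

FOZTBLGO

T(19): 19−14=5 → F
C(2): 2−14=-12≡14 → O
N(13): 13−14=-1≡25 → Z
H(7): 7−14=-7≡19 → T
P(15): 15−14=1 → B
Z(25): 25−14=11 → L
U(20): 20−14=6 → G
C(2): 2−14=-12≡14 → O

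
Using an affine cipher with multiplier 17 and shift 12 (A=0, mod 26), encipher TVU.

XFO

T(19): 17·19+12=335≡23 → X
V(21): 17·21+12=369≡5 → F
U(20): 17·20+12=352≡14 → O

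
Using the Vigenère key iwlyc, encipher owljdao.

wswhfik

Repeat the key across the message: iwlyciw
o(14)+i(8): 22 → w
w(22)+w(22): 44≡18 → s
l(11)+l(11): 22 → w
j(9)+y(24): 33≡7 → h
d(3)+c(2): 5 → f
a(0)+i(8): 8 → i
o(14)+w(22): 36≡10 → k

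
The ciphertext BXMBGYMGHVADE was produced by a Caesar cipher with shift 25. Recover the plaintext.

B(1): 1−25=-24≡2 → C
X(23): 23−25=-2≡24 → Y
M(12): 12−25=-13≡13 → N
B(1): 1−25=-24≡2 → C
G(6): 6−25=-19≡7 → H
Y(24): 24−25=-1≡25 → Z
M(12): 12−25=-13≡13 → N
G(6): 6−25=-19≡7 → H
H(7): 7−25=-18≡8 → I
V(21): 21−25=-4≡22 → W
A(0): 0−25=-25≡1 → B
D(3): 3−25=-22≡4 → E
E(4): 4−25=-21≡5 → F

CYNCHZNHIWBEF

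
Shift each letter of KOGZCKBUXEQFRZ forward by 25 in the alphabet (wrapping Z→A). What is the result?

K(10): 10+25=35≡9 → J
O(14): 14+25=39≡13 → N
G(6): 6+25=31≡5 → F
Z(25): 25+25=50≡24 → Y
C(2): 2+25=27≡1 → B
K(10): 10+25=35≡9 → J
B(1): 1+25=26≡0 → A
U(20): 20+25=45≡19 → T
X(23): 23+25=48≡22 → W
E(4): 4+25=29≡3 → D
Q(16): 16+25=41≡15 → P
F(5): 5+25=30≡4 → E
R(17): 17+25=42≡16 → Q
Z(25): 25+25=50≡24 → Y

JNFYBJATWDPEQY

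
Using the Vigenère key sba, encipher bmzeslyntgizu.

tnzwtlqotyjzm

Repeat the key across the message: sbasbasbasbas
b(1)+s(18): 19 → t
m(12)+b(1): 13 → n
z(25)+a(0): 25 → z
e(4)+s(18): 22 → w
s(18)+b(1): 19 → t
l(11)+a(0): 11 → l
y(24)+s(18): 42≡16 → q
n(13)+b(1): 14 → o
t(19)+a(0): 19 → t
g(6)+s(18): 24 → y
i(8)+b(1): 9 → j
z(25)+a(0): 25 → z
u(20)+s(18): 38≡12 → m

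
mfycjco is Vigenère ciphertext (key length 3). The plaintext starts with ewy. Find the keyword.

Subtract each crib letter from the matching ciphertext letter (mod 26):
m(12)−e(4)=8 → i
f(5)−w(22)=-17≡9 → j
y(24)−y(24)=0 → a

ija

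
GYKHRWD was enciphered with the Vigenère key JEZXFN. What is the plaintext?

XULKMJU

Repeat the key across the ciphertext: JEZXFNJ
G(6)−J(9): -3≡23 → X
Y(24)−E(4): 20 → U
K(10)−Z(25): -15≡11 → L
H(7)−X(23): -16≡10 → K
R(17)−F(5): 12 → M
W(22)−N(13): 9 → J
D(3)−J(9): -6≡20 → U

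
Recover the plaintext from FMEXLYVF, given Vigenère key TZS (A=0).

Repeat the key across the ciphertext: TZSTZSTZ
F(5)−T(19): -14≡12 → M
M(12)−Z(25): -13≡13 → N
E(4)−S(18): -14≡12 → M
X(23)−T(19): 4 → E
L(11)−Z(25): -14≡12 → M
Y(24)−S(18): 6 → G
V(21)−T(19): 2 → C
F(5)−Z(25): -20≡6 → G

MNMEMGCG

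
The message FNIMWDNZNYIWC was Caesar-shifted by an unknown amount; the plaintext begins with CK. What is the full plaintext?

CKFJTAKWKVFTZ

From the crib: F(5)−C(2)=3, so the shift is 3.
Subtract 3 from each ciphertext letter:
F(5): 5−3=2 → C
N(13): 13−3=10 → K
I(8): 8−3=5 → F
M(12): 12−3=9 → J
W(22): 22−3=19 → T
D(3): 3−3=0 → A
N(13): 13−3=10 → K
Z(25): 25−3=22 → W
N(13): 13−3=10 → K
Y(24): 24−3=21 → V
I(8): 8−3=5 → F
W(22): 22−3=19 → T
C(2): 2−3=-1≡25 → Z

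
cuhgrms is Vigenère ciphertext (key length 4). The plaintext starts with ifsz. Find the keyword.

Subtract each crib letter from the matching ciphertext letter (mod 26):
c(2)−i(8)=-6≡20 → u
u(20)−f(5)=15 → p
h(7)−s(18)=-11≡15 → p
g(6)−z(25)=-19≡7 → h

upph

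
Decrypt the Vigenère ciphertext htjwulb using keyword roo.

Repeat the key across the ciphertext: rooroor
h(7)−r(17): -10≡16 → q
t(19)−o(14): 5 → f
j(9)−o(14): -5≡21 → v
w(22)−r(17): 5 → f
u(20)−o(14): 6 → g
l(11)−o(14): -3≡23 → x
b(1)−r(17): -16≡10 → k

qfvfgxk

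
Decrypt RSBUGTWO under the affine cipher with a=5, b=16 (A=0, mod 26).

The inverse of 5 mod 26 is 21, since 5·21=105≡1. Apply D(y)=21·(y−16) mod 26:
R(17): 21·(17−16)=21 → V
S(18): 21·(18−16)=42≡16 → Q
B(1): 21·(1−16)=-315≡23 → X
U(20): 21·(20−16)=84≡6 → G
G(6): 21·(6−16)=-210≡24 → Y
T(19): 21·(19−16)=63≡11 → L
W(22): 21·(22−16)=126≡22 → W
O(14): 21·(14−16)=-42≡10 → K

VQXGYLWK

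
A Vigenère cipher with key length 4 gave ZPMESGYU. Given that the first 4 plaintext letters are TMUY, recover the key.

Subtract each crib letter from the matching ciphertext letter (mod 26):
Z(25)−T(19)=6 → G
P(15)−M(12)=3 → D
M(12)−U(20)=-8≡18 → S
E(4)−Y(24)=-20≡6 → G

GDSG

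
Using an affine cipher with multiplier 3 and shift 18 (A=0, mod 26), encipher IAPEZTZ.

QSLEPXP

I(8): 3·8+18=42≡16 → Q
A(0): 3·0+18=18 → S
P(15): 3·15+18=63≡11 → L
E(4): 3·4+18=30≡4 → E
Z(25): 3·25+18=93≡15 → P
T(19): 3·19+18=75≡23 → X
Z(25): 3·25+18=93≡15 → P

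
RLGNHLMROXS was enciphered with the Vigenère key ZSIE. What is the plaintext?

Repeat the key across the ciphertext: ZSIEZSIEZSI
R(17)−Z(25): -8≡18 → S
L(11)−S(18): -7≡19 → T
G(6)−I(8): -2≡24 → Y
N(13)−E(4): 9 → J
H(7)−Z(25): -18≡8 → I
L(11)−S(18): -7≡19 → T
M(12)−I(8): 4 → E
R(17)−E(4): 13 → N
O(14)−Z(25): -11≡15 → P
X(23)−S(18): 5 → F
S(18)−I(8): 10 → K

STYJITENPFK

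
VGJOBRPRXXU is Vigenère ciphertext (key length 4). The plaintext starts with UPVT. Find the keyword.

Subtract each crib letter from the matching ciphertext letter (mod 26):
V(21)−U(20)=1 → B
G(6)−P(15)=-9≡17 → R
J(9)−V(21)=-12≡14 → O
O(14)−T(19)=-5≡21 → V

BROV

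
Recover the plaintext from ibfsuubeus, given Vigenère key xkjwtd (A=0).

lrwwbreulw

Repeat the key across the ciphertext: xkjwtdxkjw
i(8)−x(23): -15≡11 → l
b(1)−k(10): -9≡17 → r
f(5)−j(9): -4≡22 → w
s(18)−w(22): -4≡22 → w
u(20)−t(19): 1 → b
u(20)−d(3): 17 → r
b(1)−x(23): -22≡4 → e
e(4)−k(10): -6≡20 → u
u(20)−j(9): 11 → l
s(18)−w(22): -4≡22 → w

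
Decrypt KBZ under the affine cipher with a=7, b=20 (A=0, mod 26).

The inverse of 7 mod 26 is 15, since 7·15=105≡1. Apply D(y)=15·(y−20) mod 26:
K(10): 15·(10−20)=-150≡6 → G
B(1): 15·(1−20)=-285≡1 → B
Z(25): 15·(25−20)=75≡23 → X

GBX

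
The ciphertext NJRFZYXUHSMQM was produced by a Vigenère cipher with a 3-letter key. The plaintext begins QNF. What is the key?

Subtract each crib letter from the matching ciphertext letter (mod 26):
N(13)−Q(16)=-3≡23 → X
J(9)−N(13)=-4≡22 → W
R(17)−F(5)=12 → M

XWM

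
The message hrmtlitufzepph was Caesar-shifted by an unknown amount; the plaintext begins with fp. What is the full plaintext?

From the crib: h(7)−f(5)=2, so the shift is 2.
Subtract 2 from each ciphertext letter:
h(7): 7−2=5 → f
r(17): 17−2=15 → p
m(12): 12−2=10 → k
t(19): 19−2=17 → r
l(11): 11−2=9 → j
i(8): 8−2=6 → g
t(19): 19−2=17 → r
u(20): 20−2=18 → s
f(5): 5−2=3 → d
z(25): 25−2=23 → x
e(4): 4−2=2 → c
p(15): 15−2=13 → n
p(15): 15−2=13 → n
h(7): 7−2=5 → f

fpkrjgrsdxcnnf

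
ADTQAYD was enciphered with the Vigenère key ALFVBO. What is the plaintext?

ASOVZKD

Repeat the key across the ciphertext: ALFVBOA
A(0)−A(0): 0 → A
D(3)−L(11): -8≡18 → S
T(19)−F(5): 14 → O
Q(16)−V(21): -5≡21 → V
A(0)−B(1): -1≡25 → Z
Y(24)−O(14): 10 → K
D(3)−A(0): 3 → D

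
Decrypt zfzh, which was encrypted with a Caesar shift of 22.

z(25): 25−22=3 → d
f(5): 5−22=-17≡9 → j
z(25): 25−22=3 → d
h(7): 7−22=-15≡11 → l

djdl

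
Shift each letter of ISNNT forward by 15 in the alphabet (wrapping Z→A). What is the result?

XHCCI

I(8): 8+15=23 → X
S(18): 18+15=33≡7 → H
N(13): 13+15=28≡2 → C
N(13): 13+15=28≡2 → C
T(19): 19+15=34≡8 → I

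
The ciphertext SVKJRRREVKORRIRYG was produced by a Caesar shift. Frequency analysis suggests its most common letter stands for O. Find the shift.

3

The most frequent ciphertext letter is R (appears 6 times).
R is position 17; O is position 14.
Shift = 3.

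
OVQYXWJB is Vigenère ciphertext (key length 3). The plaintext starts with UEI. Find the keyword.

URI

Subtract each crib letter from the matching ciphertext letter (mod 26):
O(14)−U(20)=-6≡20 → U
V(21)−E(4)=17 → R
Q(16)−I(8)=8 → I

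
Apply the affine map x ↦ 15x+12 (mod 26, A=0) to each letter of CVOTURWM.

C(2): 15·2+12=42≡16 → Q
V(21): 15·21+12=327≡15 → P
O(14): 15·14+12=222≡14 → O
T(19): 15·19+12=297≡11 → L
U(20): 15·20+12=312≡0 → A
R(17): 15·17+12=267≡7 → H
W(22): 15·22+12=342≡4 → E
M(12): 15·12+12=192≡10 → K

QPOLAHEK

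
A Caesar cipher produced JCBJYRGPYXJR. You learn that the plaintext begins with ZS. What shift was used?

10

From the crib: J(9)−Z(25)=-16≡10, so the shift is 10.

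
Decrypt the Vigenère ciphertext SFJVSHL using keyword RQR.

Repeat the key across the ciphertext: RQRRQRR
S(18)−R(17): 1 → B
F(5)−Q(16): -11≡15 → P
J(9)−R(17): -8≡18 → S
V(21)−R(17): 4 → E
S(18)−Q(16): 2 → C
H(7)−R(17): -10≡16 → Q
L(11)−R(17): -6≡20 → U

BPSECQU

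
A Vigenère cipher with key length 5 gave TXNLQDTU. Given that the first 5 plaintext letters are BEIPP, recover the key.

STFWB

Subtract each crib letter from the matching ciphertext letter (mod 26):
T(19)−B(1)=18 → S
X(23)−E(4)=19 → T
N(13)−I(8)=5 → F
L(11)−P(15)=-4≡22 → W
Q(16)−P(15)=1 → B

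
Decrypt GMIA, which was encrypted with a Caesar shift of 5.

BHDV

G(6): 6−5=1 → B
M(12): 12−5=7 → H
I(8): 8−5=3 → D
A(0): 0−5=-5≡21 → V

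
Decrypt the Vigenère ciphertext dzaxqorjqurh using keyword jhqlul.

uskmwdicajxw

Repeat the key across the ciphertext: jhqluljhqlul
d(3)−j(9): -6≡20 → u
z(25)−h(7): 18 → s
a(0)−q(16): -16≡10 → k
x(23)−l(11): 12 → m
q(16)−u(20): -4≡22 → w
o(14)−l(11): 3 → d
r(17)−j(9): 8 → i
j(9)−h(7): 2 → c
q(16)−q(16): 0 → a
u(20)−l(11): 9 → j
r(17)−u(20): -3≡23 → x
h(7)−l(11): -4≡22 → w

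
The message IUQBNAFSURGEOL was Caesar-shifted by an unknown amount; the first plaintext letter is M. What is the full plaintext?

From the crib: I(8)−M(12)=-4≡22, so the shift is 22.
Subtract 22 from each ciphertext letter:
I(8): 8−22=-14≡12 → M
U(20): 20−22=-2≡24 → Y
Q(16): 16−22=-6≡20 → U
B(1): 1−22=-21≡5 → F
N(13): 13−22=-9≡17 → R
A(0): 0−22=-22≡4 → E
F(5): 5−22=-17≡9 → J
S(18): 18−22=-4≡22 → W
U(20): 20−22=-2≡24 → Y
R(17): 17−22=-5≡21 → V
G(6): 6−22=-16≡10 → K
E(4): 4−22=-18≡8 → I
O(14): 14−22=-8≡18 → S
L(11): 11−22=-11≡15 → P

MYUFREJWYVKISP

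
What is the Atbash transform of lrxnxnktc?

l(11) → o(14)
r(17) → i(8)
x(23) → c(2)
n(13) → m(12)
x(23) → c(2)
n(13) → m(12)
k(10) → p(15)
t(19) → g(6)
c(2) → x(23)

oicmcmpgx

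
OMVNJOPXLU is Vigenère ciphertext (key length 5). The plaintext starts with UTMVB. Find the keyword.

UTJSI

Subtract each crib letter from the matching ciphertext letter (mod 26):
O(14)−U(20)=-6≡20 → U
M(12)−T(19)=-7≡19 → T
V(21)−M(12)=9 → J
N(13)−V(21)=-8≡18 → S
J(9)−B(1)=8 → I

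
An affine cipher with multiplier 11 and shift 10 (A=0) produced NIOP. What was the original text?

FOYR

The inverse of 11 mod 26 is 19, since 11·19=209≡1. Apply D(y)=19·(y−10) mod 26:
N(13): 19·(13−10)=57≡5 → F
I(8): 19·(8−10)=-38≡14 → O
O(14): 19·(14−10)=76≡24 → Y
P(15): 19·(15−10)=95≡17 → R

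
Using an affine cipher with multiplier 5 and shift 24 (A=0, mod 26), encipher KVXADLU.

K(10): 5·10+24=74≡22 → W
V(21): 5·21+24=129≡25 → Z
X(23): 5·23+24=139≡9 → J
A(0): 5·0+24=24 → Y
D(3): 5·3+24=39≡13 → N
L(11): 5·11+24=79≡1 → B
U(20): 5·20+24=124≡20 → U

WZJYNBU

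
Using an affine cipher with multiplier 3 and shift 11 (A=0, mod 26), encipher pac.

elr

p(15): 3·15+11=56≡4 → e
a(0): 3·0+11=11 → l
c(2): 3·2+11=17 → r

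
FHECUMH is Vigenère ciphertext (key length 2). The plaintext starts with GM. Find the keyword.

Subtract each crib letter from the matching ciphertext letter (mod 26):
F(5)−G(6)=-1≡25 → Z
H(7)−M(12)=-5≡21 → V

ZV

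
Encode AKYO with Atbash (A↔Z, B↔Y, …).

A(0) → Z(25)
K(10) → P(15)
Y(24) → B(1)
O(14) → L(11)

ZPBL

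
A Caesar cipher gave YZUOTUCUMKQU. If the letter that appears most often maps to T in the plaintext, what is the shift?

1

The most frequent ciphertext letter is U (appears 4 times).
U is position 20; T is position 19.
Shift = 1.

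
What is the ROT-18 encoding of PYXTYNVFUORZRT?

P(15): 15+18=33≡7 → H
Y(24): 24+18=42≡16 → Q
X(23): 23+18=41≡15 → P
T(19): 19+18=37≡11 → L
Y(24): 24+18=42≡16 → Q
N(13): 13+18=31≡5 → F
V(21): 21+18=39≡13 → N
F(5): 5+18=23 → X
U(20): 20+18=38≡12 → M
O(14): 14+18=32≡6 → G
R(17): 17+18=35≡9 → J
Z(25): 25+18=43≡17 → R
R(17): 17+18=35≡9 → J
T(19): 19+18=37≡11 → L

HQPLQFNXMGJRJL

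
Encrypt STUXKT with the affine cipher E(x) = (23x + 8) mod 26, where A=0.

GDARED

S(18): 23·18+8=422≡6 → G
T(19): 23·19+8=445≡3 → D
U(20): 23·20+8=468≡0 → A
X(23): 23·23+8=537≡17 → R
K(10): 23·10+8=238≡4 → E
T(19): 23·19+8=445≡3 → D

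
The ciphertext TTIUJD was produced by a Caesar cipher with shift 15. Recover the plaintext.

T(19): 19−15=4 → E
T(19): 19−15=4 → E
I(8): 8−15=-7≡19 → T
U(20): 20−15=5 → F
J(9): 9−15=-6≡20 → U
D(3): 3−15=-12≡14 → O

EETFUO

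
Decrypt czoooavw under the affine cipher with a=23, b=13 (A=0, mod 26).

vwrrrngx

The inverse of 23 mod 26 is 17, since 23·17=391≡1. Apply D(y)=17·(y−13) mod 26:
c(2): 17·(2−13)=-187≡21 → v
z(25): 17·(25−13)=204≡22 → w
o(14): 17·(14−13)=17 → r
o(14): 17·(14−13)=17 → r
o(14): 17·(14−13)=17 → r
a(0): 17·(0−13)=-221≡13 → n
v(21): 17·(21−13)=136≡6 → g
w(22): 17·(22−13)=153≡23 → x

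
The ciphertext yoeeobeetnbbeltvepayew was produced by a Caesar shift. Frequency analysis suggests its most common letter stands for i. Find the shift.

The most frequent ciphertext letter is e (appears 7 times).
e is position 4; i is position 8.
Shift = -4≡22.

22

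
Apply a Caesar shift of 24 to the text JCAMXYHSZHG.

HAYKVWFQXFE

J(9): 9+24=33≡7 → H
C(2): 2+24=26≡0 → A
A(0): 0+24=24 → Y
M(12): 12+24=36≡10 → K
X(23): 23+24=47≡21 → V
Y(24): 24+24=48≡22 → W
H(7): 7+24=31≡5 → F
S(18): 18+24=42≡16 → Q
Z(25): 25+24=49≡23 → X
H(7): 7+24=31≡5 → F
G(6): 6+24=30≡4 → E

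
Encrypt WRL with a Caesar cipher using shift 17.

NIC

W(22): 22+17=39≡13 → N
R(17): 17+17=34≡8 → I
L(11): 11+17=28≡2 → C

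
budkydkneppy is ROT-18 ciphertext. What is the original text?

b(1): 1−18=-17≡9 → j
u(20): 20−18=2 → c
d(3): 3−18=-15≡11 → l
k(10): 10−18=-8≡18 → s
y(24): 24−18=6 → g
d(3): 3−18=-15≡11 → l
k(10): 10−18=-8≡18 → s
n(13): 13−18=-5≡21 → v
e(4): 4−18=-14≡12 → m
p(15): 15−18=-3≡23 → x
p(15): 15−18=-3≡23 → x
y(24): 24−18=6 → g

jclsglsvmxxg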